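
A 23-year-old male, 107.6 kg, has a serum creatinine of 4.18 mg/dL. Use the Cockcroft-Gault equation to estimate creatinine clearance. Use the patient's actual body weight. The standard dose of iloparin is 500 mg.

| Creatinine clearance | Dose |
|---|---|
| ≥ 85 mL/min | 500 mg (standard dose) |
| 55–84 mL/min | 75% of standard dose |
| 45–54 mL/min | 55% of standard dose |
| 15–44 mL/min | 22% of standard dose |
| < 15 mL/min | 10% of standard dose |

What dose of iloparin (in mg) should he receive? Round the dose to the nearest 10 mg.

110 mg

CrCl = (140 − 23) × 107.6 / (72 × 4.18) = 12589.2 / 300.96 ≈ 41.8 mL/min
CrCl ≈ 42 mL/min → bracket 15–44 mL/min.
22% of 500 mg = 110 mg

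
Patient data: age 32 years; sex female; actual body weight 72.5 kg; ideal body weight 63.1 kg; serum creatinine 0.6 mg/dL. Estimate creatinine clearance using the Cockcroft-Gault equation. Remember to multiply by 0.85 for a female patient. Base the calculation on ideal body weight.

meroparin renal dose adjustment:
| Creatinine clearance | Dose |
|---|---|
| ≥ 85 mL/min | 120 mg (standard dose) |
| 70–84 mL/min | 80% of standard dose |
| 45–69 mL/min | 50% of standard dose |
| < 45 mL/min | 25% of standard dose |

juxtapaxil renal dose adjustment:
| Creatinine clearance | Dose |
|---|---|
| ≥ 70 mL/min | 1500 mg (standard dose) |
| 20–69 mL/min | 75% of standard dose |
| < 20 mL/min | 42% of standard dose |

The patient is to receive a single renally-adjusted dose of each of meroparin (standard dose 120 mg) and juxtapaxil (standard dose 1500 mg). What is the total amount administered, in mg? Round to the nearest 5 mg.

1620 mg

CrCl = (140 − 32) × 63.1 / (72 × 0.6) × 0.85 = 6814.8 / 43.20 × 0.85 ≈ 134.1 mL/min
CrCl ≈ 134 mL/min.
meroparin: ≥ 85 mL/min → 100% of 120 mg = 120 mg.
juxtapaxil: ≥ 70 mL/min → 100% of 1500 mg = 1500 mg.
Total = 120 + 1500 = 1620 mg.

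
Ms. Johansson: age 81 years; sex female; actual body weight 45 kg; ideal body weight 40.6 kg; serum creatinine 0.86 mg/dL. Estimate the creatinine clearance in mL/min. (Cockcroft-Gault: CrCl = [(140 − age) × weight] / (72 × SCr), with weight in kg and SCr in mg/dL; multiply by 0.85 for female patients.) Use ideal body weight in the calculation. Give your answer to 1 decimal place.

CrCl = (140 − 81) × 40.6 / (72 × 0.86) × 0.85 = 2395.4 / 61.92 × 0.85 ≈ 32.9 mL/min

32.9 mL/min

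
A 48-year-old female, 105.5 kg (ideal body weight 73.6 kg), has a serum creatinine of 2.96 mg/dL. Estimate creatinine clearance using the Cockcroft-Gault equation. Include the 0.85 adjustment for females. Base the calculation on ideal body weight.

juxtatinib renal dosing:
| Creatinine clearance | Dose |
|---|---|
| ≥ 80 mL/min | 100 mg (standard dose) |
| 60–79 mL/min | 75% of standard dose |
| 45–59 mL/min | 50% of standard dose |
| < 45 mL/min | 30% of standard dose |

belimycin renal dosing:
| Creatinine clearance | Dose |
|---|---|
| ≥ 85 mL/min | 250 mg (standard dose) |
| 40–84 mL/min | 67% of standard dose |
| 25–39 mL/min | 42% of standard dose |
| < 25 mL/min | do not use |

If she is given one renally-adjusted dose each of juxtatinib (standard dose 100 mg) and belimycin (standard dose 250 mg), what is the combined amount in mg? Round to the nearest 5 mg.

135 mg

CrCl = (140 − 48) × 73.6 / (72 × 2.96) × 0.85 = 6771.2 / 213.12 × 0.85 ≈ 27.0 mL/min
CrCl ≈ 27 mL/min.
juxtatinib: < 45 mL/min → 30% of 100 mg = 30 mg.
belimycin: 25–39 mL/min → 42% of 250 mg = 105 mg.
Total = 30 + 105 = 135 mg.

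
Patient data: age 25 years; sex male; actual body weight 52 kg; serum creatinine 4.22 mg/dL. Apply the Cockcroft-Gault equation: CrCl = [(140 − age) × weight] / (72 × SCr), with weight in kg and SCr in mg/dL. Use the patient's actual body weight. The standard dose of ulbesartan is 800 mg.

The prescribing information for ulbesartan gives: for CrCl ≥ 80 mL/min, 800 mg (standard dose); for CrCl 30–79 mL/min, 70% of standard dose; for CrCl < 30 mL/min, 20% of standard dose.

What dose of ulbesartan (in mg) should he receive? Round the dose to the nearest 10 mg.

CrCl = (140 − 25) × 52 / (72 × 4.22) = 5980.0 / 303.84 ≈ 19.7 mL/min
CrCl ≈ 20 mL/min → bracket < 30 mL/min.
20% of 800 mg = 160 mg

160 mg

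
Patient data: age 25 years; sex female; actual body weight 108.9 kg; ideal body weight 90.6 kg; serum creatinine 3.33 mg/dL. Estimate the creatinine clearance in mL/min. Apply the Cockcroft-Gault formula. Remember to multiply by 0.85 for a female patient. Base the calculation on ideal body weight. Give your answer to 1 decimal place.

CrCl = (140 − 25) × 90.6 / (72 × 3.33) × 0.85 = 10419.0 / 239.76 × 0.85 ≈ 36.9 mL/min

36.9 mL/min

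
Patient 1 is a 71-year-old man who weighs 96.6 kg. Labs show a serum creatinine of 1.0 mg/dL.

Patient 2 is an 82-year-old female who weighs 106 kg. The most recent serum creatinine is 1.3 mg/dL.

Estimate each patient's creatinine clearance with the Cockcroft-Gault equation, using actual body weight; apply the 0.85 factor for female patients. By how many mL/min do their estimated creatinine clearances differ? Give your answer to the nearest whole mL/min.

Patient 1: CrCl = (140 − 71) × 96.6 / (72 × 1) = 6665.4 / 72.00 ≈ 92.6 mL/min
Patient 2: CrCl = (140 − 82) × 106 / (72 × 1.3) × 0.85 = 6148.0 / 93.60 × 0.85 ≈ 55.8 mL/min
|92.6 − 55.8| = 36.8 mL/min

37 mL/min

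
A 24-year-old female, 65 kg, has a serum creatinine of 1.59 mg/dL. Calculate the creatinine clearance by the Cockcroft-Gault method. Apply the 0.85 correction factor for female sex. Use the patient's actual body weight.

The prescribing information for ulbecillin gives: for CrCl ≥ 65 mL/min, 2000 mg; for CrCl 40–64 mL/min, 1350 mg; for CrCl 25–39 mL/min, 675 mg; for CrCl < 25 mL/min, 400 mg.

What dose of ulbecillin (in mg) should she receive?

1350 mg

CrCl = (140 − 24) × 65 / (72 × 1.59) × 0.85 = 7540.0 / 114.48 × 0.85 ≈ 56.0 mL/min
CrCl ≈ 56 mL/min → bracket 40–64 mL/min.
Dose for this bracket: 1350 mg.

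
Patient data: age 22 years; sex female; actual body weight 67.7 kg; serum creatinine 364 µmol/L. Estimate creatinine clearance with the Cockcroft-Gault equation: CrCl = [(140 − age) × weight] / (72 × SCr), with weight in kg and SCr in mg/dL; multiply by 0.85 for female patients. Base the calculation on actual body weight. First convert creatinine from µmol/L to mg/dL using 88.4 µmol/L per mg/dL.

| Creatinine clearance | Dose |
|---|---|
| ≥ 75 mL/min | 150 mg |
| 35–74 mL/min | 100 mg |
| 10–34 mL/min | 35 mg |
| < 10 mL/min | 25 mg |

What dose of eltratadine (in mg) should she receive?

SCr = 364 / 88.4 = 4.118 mg/dL
CrCl = (140 − 22) × 67.7 / (72 × 4.118) × 0.85 = 7988.6 / 296.50 × 0.85 ≈ 22.9 mL/min
CrCl ≈ 23 mL/min → bracket 10–34 mL/min.
Dose for this bracket: 35 mg.

35 mg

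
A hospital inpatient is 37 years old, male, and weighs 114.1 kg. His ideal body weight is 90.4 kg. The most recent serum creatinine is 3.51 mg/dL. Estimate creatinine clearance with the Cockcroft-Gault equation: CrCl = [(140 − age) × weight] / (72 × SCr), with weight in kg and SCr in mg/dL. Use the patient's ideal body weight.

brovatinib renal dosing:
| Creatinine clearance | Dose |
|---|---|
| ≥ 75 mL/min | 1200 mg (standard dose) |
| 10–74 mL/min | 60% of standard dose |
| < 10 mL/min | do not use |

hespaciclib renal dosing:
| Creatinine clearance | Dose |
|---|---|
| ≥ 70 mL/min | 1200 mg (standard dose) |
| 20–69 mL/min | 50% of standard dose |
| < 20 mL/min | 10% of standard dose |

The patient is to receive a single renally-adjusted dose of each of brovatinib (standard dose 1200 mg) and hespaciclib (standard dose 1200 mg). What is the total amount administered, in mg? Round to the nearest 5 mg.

1320 mg

CrCl = (140 − 37) × 90.4 / (72 × 3.51) = 9311.2 / 252.72 ≈ 36.8 mL/min
CrCl ≈ 37 mL/min.
brovatinib: 10–74 mL/min → 60% of 1200 mg = 720 mg.
hespaciclib: 20–69 mL/min → 50% of 1200 mg = 600 mg.
Total = 720 + 600 = 1320 mg.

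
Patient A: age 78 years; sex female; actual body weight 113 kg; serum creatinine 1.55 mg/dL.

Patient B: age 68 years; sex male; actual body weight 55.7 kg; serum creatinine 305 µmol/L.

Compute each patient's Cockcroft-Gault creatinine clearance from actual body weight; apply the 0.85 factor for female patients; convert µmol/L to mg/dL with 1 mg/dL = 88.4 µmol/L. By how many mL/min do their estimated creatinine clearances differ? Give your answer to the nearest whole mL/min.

Patient A: CrCl = (140 − 78) × 113 / (72 × 1.55) × 0.85 = 7006.0 / 111.60 × 0.85 ≈ 53.4 mL/min
Patient B: SCr = 305 / 88.4 = 3.45 mg/dL
Patient B: CrCl = (140 − 68) × 55.7 / (72 × 3.45) = 4010.4 / 248.40 ≈ 16.1 mL/min
|53.4 − 16.1| = 37.3 mL/min

37 mL/min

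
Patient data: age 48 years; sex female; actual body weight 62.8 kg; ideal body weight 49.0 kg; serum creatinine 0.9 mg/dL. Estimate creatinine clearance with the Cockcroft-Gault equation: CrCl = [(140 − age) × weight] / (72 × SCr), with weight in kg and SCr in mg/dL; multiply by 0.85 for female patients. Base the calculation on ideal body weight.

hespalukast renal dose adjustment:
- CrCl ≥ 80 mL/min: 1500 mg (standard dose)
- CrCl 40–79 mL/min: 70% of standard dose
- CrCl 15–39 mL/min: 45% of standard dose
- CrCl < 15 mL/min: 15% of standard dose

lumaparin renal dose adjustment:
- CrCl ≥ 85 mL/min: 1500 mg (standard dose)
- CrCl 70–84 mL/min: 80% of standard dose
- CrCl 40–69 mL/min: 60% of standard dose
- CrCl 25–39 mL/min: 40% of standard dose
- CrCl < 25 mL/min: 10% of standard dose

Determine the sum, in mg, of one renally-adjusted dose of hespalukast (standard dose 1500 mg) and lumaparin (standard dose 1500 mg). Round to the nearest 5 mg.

1950 mg

CrCl = (140 − 48) × 49 / (72 × 0.9) × 0.85 = 4508.0 / 64.80 × 0.85 ≈ 59.1 mL/min
CrCl ≈ 59 mL/min.
hespalukast: 40–79 mL/min → 70% of 1500 mg = 1050 mg.
lumaparin: 40–69 mL/min → 60% of 1500 mg = 900 mg.
Total = 1050 + 900 = 1950 mg.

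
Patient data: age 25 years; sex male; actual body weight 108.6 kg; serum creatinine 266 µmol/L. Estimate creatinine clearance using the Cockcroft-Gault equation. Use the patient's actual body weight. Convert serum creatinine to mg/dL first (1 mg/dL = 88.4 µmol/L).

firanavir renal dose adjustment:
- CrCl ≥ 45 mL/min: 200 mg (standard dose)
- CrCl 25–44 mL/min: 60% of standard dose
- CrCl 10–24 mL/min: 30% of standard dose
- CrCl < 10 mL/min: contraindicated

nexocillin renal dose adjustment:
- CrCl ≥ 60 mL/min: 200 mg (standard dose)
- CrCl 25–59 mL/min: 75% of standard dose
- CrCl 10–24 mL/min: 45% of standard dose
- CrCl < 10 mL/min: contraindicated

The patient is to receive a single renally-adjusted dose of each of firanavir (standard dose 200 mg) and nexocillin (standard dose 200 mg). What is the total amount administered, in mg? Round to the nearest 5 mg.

SCr = 266 / 88.4 = 3.009 mg/dL
CrCl = (140 − 25) × 108.6 / (72 × 3.009) = 12489.0 / 216.65 ≈ 57.6 mL/min
CrCl ≈ 58 mL/min.
firanavir: ≥ 45 mL/min → 100% of 200 mg = 200 mg.
nexocillin: 25–59 mL/min → 75% of 200 mg = 150 mg.
Total = 200 + 150 = 350 mg.

350 mg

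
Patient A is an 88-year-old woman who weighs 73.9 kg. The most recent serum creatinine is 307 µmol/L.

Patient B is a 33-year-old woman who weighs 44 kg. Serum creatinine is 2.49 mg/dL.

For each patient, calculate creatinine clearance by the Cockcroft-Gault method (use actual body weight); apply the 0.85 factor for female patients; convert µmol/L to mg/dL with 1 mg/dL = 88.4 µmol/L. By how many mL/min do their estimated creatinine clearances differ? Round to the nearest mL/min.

Patient A: SCr = 307 / 88.4 = 3.473 mg/dL
Patient A: CrCl = (140 − 88) × 73.9 / (72 × 3.473) × 0.85 = 3842.8 / 250.06 × 0.85 ≈ 13.1 mL/min
Patient B: CrCl = (140 − 33) × 44 / (72 × 2.49) × 0.85 = 4708.0 / 179.28 × 0.85 ≈ 22.3 mL/min
|13.1 − 22.3| = 9.2 mL/min

9 mL/min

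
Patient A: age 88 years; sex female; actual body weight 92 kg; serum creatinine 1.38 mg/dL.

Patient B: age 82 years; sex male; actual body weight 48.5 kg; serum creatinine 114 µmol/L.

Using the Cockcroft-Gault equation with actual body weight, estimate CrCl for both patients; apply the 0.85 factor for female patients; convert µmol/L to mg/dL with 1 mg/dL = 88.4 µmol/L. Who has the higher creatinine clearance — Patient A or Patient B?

Patient A

Patient A: CrCl = (140 − 88) × 92 / (72 × 1.38) × 0.85 = 4784.0 / 99.36 × 0.85 ≈ 40.9 mL/min
Patient B: SCr = 114 / 88.4 = 1.29 mg/dL
Patient B: CrCl = (140 − 82) × 48.5 / (72 × 1.29) = 2813.0 / 92.88 ≈ 30.3 mL/min
40.9 vs 30.3 mL/min → Patient A is higher.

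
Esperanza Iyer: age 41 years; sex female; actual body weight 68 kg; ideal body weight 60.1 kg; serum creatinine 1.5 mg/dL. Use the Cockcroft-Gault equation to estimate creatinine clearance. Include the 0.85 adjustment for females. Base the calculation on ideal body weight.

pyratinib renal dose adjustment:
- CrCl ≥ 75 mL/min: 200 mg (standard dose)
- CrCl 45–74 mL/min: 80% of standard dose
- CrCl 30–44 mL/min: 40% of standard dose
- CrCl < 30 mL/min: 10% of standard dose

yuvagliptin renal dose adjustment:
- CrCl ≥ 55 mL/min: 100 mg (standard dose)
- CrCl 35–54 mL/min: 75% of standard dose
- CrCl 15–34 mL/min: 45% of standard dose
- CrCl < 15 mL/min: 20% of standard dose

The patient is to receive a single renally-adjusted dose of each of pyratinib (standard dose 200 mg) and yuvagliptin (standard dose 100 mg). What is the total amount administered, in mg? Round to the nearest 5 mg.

CrCl = (140 − 41) × 60.1 / (72 × 1.5) × 0.85 = 5949.9 / 108.00 × 0.85 ≈ 46.8 mL/min
CrCl ≈ 47 mL/min.
pyratinib: 45–74 mL/min → 80% of 200 mg = 160 mg.
yuvagliptin: 35–54 mL/min → 75% of 100 mg = 75 mg.
Total = 160 + 75 = 235 mg.

235 mg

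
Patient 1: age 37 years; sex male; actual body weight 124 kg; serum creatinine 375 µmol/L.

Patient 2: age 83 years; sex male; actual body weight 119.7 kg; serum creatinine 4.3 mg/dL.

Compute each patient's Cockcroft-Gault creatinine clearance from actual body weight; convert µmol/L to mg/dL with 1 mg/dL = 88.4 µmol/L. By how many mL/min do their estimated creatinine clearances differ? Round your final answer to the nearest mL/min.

Patient 1: SCr = 375 / 88.4 = 4.242 mg/dL
Patient 1: CrCl = (140 − 37) × 124 / (72 × 4.242) = 12772.0 / 305.42 ≈ 41.8 mL/min
Patient 2: CrCl = (140 − 83) × 119.7 / (72 × 4.3) = 6822.9 / 309.60 ≈ 22.0 mL/min
|41.8 − 22.0| = 19.8 mL/min

20 mL/min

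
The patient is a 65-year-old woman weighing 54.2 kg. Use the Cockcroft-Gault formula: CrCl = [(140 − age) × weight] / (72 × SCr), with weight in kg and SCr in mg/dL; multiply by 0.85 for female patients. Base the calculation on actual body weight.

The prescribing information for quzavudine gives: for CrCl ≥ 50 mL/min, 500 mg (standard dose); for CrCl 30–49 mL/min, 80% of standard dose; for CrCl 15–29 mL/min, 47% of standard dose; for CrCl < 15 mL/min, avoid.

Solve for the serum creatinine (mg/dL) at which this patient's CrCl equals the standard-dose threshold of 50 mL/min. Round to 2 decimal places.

Standard dose requires CrCl ≥ 50 mL/min.
Set (140 − 65) × 54.2 × 0.85 / (72 × SCr) = 50
SCr = (140 − 65) × 54.2 × 0.85 / (72 × 50) = 0.960 mg/dL

0.96 mg/dL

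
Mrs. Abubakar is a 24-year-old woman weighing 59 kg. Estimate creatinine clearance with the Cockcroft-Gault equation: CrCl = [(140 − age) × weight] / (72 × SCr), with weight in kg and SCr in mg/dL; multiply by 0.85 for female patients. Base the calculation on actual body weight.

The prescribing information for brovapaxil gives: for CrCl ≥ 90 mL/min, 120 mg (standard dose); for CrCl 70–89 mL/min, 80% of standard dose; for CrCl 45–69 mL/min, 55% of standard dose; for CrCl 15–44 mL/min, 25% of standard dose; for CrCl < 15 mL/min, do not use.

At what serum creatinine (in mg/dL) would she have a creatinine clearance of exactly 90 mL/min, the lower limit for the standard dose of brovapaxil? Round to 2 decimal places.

Standard dose requires CrCl ≥ 90 mL/min.
Set (140 − 24) × 59 × 0.85 / (72 × SCr) = 90
SCr = (140 − 24) × 59 × 0.85 / (72 × 90) = 0.898 mg/dL

0.90 mg/dL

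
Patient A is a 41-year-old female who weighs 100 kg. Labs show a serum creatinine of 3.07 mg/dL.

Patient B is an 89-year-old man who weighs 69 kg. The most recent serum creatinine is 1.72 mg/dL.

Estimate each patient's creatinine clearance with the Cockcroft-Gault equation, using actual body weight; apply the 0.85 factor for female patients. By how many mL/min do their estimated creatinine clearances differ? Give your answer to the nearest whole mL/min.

Patient A: CrCl = (140 − 41) × 100 / (72 × 3.07) × 0.85 = 9900.0 / 221.04 × 0.85 ≈ 38.1 mL/min
Patient B: CrCl = (140 − 89) × 69 / (72 × 1.72) = 3519.0 / 123.84 ≈ 28.4 mL/min
|38.1 − 28.4| = 9.7 mL/min

10 mL/min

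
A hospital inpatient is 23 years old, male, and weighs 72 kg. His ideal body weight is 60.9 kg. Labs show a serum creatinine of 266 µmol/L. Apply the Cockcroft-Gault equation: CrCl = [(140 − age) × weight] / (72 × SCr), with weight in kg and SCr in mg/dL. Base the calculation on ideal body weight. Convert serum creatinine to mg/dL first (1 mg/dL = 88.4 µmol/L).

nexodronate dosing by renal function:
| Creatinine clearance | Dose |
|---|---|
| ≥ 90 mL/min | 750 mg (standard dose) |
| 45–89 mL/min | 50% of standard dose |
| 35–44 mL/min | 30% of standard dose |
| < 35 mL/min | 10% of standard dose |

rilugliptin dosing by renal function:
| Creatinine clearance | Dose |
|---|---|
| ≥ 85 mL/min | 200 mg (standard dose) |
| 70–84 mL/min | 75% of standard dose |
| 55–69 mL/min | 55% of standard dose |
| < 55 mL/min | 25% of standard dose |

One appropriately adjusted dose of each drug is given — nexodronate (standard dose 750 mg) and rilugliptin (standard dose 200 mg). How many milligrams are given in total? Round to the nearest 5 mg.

SCr = 266 / 88.4 = 3.009 mg/dL
CrCl = (140 − 23) × 60.9 / (72 × 3.009) = 7125.3 / 216.65 ≈ 32.9 mL/min
CrCl ≈ 33 mL/min.
nexodronate: < 35 mL/min → 10% of 750 mg = 75 mg.
rilugliptin: < 55 mL/min → 25% of 200 mg = 50 mg.
Total = 75 + 50 = 125 mg.

125 mg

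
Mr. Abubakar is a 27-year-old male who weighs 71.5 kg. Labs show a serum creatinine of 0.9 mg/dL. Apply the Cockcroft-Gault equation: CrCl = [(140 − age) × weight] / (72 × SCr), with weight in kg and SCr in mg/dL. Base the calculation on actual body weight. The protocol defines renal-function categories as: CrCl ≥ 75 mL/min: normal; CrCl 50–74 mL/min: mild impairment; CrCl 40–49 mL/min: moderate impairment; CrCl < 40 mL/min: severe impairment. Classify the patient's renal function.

CrCl = (140 − 27) × 71.5 / (72 × 0.9) = 8079.5 / 64.80 ≈ 124.7 mL/min
125 mL/min falls in the 'normal' range.

normal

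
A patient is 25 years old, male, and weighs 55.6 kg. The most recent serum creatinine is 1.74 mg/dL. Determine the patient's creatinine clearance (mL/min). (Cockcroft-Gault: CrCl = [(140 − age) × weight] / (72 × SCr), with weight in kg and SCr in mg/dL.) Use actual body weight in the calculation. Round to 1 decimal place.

51.0 mL/min

CrCl = (140 − 25) × 55.6 / (72 × 1.74) = 6394.0 / 125.28 ≈ 51.0 mL/min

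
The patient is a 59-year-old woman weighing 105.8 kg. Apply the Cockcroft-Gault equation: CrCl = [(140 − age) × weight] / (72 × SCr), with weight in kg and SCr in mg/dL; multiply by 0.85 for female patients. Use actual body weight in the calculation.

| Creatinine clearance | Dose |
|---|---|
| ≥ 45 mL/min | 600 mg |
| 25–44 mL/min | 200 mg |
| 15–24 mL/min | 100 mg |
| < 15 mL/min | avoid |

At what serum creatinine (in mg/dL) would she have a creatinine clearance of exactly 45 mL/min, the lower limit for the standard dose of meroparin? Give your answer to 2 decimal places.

Standard dose requires CrCl ≥ 45 mL/min.
Set (140 − 59) × 105.8 × 0.85 / (72 × SCr) = 45
SCr = (140 − 59) × 105.8 × 0.85 / (72 × 45) = 2.248 mg/dL

2.25 mg/dL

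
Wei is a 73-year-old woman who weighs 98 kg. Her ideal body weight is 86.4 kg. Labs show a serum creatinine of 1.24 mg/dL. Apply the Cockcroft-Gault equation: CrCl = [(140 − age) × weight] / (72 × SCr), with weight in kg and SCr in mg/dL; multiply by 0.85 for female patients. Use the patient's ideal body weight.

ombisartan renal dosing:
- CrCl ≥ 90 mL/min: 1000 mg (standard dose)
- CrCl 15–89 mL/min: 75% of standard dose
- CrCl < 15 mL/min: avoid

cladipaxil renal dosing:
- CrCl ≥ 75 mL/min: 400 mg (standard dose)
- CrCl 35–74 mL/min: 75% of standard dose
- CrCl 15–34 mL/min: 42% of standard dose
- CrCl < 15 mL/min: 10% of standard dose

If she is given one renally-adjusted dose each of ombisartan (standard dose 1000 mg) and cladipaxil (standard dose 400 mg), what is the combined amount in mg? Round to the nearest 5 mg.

CrCl = (140 − 73) × 86.4 / (72 × 1.24) × 0.85 = 5788.8 / 89.28 × 0.85 ≈ 55.1 mL/min
CrCl ≈ 55 mL/min.
ombisartan: 15–89 mL/min → 75% of 1000 mg = 750 mg.
cladipaxil: 35–74 mL/min → 75% of 400 mg = 300 mg.
Total = 750 + 300 = 1050 mg.

1050 mg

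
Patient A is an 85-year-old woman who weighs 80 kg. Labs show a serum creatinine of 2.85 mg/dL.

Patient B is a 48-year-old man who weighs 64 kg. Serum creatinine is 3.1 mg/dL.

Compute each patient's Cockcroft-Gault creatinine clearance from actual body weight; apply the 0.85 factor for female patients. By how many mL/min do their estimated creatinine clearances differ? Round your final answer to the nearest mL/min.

8 mL/min

Patient A: CrCl = (140 − 85) × 80 / (72 × 2.85) × 0.85 = 4400.0 / 205.20 × 0.85 ≈ 18.2 mL/min
Patient B: CrCl = (140 − 48) × 64 / (72 × 3.1) = 5888.0 / 223.20 ≈ 26.4 mL/min
|18.2 − 26.4| = 8.2 mL/min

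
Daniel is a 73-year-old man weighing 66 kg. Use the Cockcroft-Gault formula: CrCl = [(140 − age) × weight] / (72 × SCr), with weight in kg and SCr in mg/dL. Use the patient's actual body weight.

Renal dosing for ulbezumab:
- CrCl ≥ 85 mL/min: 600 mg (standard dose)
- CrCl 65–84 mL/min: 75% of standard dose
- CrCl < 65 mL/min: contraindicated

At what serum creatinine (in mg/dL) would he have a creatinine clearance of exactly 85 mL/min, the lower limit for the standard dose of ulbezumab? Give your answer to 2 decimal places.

0.72 mg/dL

Standard dose requires CrCl ≥ 85 mL/min.
Set (140 − 73) × 66 / (72 × SCr) = 85
SCr = (140 − 73) × 66 / (72 × 85) = 0.723 mg/dL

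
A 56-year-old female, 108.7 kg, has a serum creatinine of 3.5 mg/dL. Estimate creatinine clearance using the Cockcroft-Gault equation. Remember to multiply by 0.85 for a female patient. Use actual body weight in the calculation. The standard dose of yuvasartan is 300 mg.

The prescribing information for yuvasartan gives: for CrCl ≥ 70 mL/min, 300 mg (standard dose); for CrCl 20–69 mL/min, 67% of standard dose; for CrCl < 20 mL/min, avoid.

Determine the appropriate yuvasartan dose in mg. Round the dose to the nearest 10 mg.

CrCl = (140 − 56) × 108.7 / (72 × 3.5) × 0.85 = 9130.8 / 252.00 × 0.85 ≈ 30.8 mL/min
CrCl ≈ 31 mL/min → bracket 20–69 mL/min.
67% of 300 mg = 201 mg → 200 mg

200 mg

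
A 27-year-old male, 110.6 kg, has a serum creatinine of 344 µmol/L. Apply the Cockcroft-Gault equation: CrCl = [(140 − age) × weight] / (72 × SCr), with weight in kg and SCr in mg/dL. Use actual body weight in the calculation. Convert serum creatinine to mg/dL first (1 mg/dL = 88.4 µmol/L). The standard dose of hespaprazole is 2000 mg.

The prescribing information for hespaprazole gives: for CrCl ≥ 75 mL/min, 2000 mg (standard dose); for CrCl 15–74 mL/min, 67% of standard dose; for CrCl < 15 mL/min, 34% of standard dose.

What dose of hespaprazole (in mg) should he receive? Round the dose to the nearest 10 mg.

SCr = 344 / 88.4 = 3.891 mg/dL
CrCl = (140 − 27) × 110.6 / (72 × 3.891) = 12497.8 / 280.15 ≈ 44.6 mL/min
CrCl ≈ 45 mL/min → bracket 15–74 mL/min.
67% of 2000 mg = 1340 mg

1340 mg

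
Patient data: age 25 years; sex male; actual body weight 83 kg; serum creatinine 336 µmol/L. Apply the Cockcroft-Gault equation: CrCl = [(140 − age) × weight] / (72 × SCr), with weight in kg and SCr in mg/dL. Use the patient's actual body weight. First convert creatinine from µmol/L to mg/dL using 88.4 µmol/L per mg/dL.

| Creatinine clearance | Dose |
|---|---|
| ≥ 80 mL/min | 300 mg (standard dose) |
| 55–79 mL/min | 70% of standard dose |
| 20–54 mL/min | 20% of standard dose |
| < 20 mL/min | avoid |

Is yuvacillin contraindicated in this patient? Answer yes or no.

SCr = 336 / 88.4 = 3.801 mg/dL
CrCl = (140 − 25) × 83 / (72 × 3.801) = 9545.0 / 273.67 ≈ 34.9 mL/min
CrCl ≈ 35 mL/min, which is ≥ 20 mL/min.

no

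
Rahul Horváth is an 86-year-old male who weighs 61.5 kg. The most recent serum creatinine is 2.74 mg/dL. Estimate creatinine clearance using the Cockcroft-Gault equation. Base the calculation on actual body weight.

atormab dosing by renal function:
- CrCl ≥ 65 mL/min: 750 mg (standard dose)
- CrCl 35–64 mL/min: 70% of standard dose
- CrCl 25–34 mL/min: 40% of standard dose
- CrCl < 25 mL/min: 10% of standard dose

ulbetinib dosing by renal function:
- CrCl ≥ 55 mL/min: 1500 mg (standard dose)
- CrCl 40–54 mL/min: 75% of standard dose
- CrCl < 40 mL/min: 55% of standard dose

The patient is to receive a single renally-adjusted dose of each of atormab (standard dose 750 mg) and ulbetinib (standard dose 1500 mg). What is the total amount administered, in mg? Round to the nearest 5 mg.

900 mg

CrCl = (140 − 86) × 61.5 / (72 × 2.74) = 3321.0 / 197.28 ≈ 16.8 mL/min
CrCl ≈ 17 mL/min.
atormab: < 25 mL/min → 10% of 750 mg = 75 mg.
ulbetinib: < 40 mL/min → 55% of 1500 mg = 825 mg.
Total = 75 + 825 = 900 mg.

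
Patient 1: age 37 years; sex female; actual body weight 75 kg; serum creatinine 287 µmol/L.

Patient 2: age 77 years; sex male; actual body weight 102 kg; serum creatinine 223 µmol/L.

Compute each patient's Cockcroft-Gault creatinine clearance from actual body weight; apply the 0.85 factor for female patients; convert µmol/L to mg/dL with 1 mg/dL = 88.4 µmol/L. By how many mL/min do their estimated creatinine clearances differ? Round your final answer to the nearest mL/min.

Patient 1: SCr = 287 / 88.4 = 3.247 mg/dL
Patient 1: CrCl = (140 − 37) × 75 / (72 × 3.247) × 0.85 = 7725.0 / 233.78 × 0.85 ≈ 28.1 mL/min
Patient 2: SCr = 223 / 88.4 = 2.523 mg/dL
Patient 2: CrCl = (140 − 77) × 102 / (72 × 2.523) = 6426.0 / 181.66 ≈ 35.4 mL/min
|28.1 − 35.4| = 7.3 mL/min

7 mL/min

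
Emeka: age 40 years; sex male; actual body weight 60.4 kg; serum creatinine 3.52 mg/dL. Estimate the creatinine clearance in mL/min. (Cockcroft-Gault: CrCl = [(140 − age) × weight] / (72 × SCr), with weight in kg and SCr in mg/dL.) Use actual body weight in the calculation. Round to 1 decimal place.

23.8 mL/min

CrCl = (140 − 40) × 60.4 / (72 × 3.52) = 6040.0 / 253.44 ≈ 23.8 mL/min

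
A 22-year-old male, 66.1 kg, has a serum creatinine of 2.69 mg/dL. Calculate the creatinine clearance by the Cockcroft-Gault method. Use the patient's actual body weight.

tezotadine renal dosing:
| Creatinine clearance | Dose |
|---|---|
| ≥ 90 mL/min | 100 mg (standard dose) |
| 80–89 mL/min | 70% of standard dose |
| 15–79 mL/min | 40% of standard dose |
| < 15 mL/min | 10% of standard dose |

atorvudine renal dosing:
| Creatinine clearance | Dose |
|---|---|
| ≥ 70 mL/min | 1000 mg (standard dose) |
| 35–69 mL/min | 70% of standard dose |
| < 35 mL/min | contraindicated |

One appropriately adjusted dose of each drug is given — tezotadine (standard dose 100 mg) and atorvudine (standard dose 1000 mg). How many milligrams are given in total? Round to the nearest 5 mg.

740 mg

CrCl = (140 − 22) × 66.1 / (72 × 2.69) = 7799.8 / 193.68 ≈ 40.3 mL/min
CrCl ≈ 40 mL/min.
tezotadine: 15–79 mL/min → 40% of 100 mg = 40 mg.
atorvudine: 35–69 mL/min → 70% of 1000 mg = 700 mg.
Total = 40 + 700 = 740 mg.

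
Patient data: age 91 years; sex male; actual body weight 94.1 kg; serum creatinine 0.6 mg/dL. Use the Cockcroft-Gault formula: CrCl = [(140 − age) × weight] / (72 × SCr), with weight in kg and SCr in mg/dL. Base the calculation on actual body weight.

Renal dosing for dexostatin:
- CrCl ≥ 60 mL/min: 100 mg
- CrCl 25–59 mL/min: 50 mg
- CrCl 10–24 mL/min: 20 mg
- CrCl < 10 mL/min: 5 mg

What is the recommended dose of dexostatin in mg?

100 mg

CrCl = (140 − 91) × 94.1 / (72 × 0.6) = 4610.9 / 43.20 ≈ 106.7 mL/min
CrCl ≈ 107 mL/min → bracket ≥ 60 mL/min.
Dose for this bracket: 100 mg.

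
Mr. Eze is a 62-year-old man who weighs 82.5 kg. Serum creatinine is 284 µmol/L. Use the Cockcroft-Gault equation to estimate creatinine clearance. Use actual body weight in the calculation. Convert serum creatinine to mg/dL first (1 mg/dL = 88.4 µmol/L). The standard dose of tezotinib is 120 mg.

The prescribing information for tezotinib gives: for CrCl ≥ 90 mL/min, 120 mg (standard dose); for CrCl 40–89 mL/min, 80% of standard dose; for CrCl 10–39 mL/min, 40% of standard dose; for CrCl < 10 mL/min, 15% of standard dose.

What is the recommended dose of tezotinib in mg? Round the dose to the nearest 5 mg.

50 mg

SCr = 284 / 88.4 = 3.213 mg/dL
CrCl = (140 − 62) × 82.5 / (72 × 3.213) = 6435.0 / 231.34 ≈ 27.8 mL/min
CrCl ≈ 28 mL/min → bracket 10–39 mL/min.
40% of 120 mg = 48 mg → 50 mg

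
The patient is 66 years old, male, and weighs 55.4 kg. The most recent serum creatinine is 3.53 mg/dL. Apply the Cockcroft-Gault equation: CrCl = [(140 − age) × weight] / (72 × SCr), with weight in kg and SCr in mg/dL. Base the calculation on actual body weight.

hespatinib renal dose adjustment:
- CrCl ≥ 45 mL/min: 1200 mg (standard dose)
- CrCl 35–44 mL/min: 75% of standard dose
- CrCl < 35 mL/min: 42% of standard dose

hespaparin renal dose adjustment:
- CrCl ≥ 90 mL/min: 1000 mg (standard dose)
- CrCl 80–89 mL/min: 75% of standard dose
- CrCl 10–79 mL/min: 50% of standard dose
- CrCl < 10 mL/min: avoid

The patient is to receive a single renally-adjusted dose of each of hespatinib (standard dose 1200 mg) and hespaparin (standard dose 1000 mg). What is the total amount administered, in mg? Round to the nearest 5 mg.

1005 mg

CrCl = (140 − 66) × 55.4 / (72 × 3.53) = 4099.6 / 254.16 ≈ 16.1 mL/min
CrCl ≈ 16 mL/min.
hespatinib: < 35 mL/min → 42% of 1200 mg = 504 mg.
hespaparin: 10–79 mL/min → 50% of 1000 mg = 500 mg.
Total = 504 + 500 = 1004 mg.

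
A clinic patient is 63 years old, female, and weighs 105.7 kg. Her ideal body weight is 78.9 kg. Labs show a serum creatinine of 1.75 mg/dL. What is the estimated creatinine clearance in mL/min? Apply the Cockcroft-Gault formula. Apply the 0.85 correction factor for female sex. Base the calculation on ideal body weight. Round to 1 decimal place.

CrCl = (140 − 63) × 78.9 / (72 × 1.75) × 0.85 = 6075.3 / 126.00 × 0.85 ≈ 41.0 mL/min

41.0 mL/min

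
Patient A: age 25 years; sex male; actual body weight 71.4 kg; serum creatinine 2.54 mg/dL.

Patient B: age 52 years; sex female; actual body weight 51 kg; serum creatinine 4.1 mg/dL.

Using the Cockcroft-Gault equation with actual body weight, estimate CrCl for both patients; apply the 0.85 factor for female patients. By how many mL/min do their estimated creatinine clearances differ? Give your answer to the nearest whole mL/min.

32 mL/min

Patient A: CrCl = (140 − 25) × 71.4 / (72 × 2.54) = 8211.0 / 182.88 ≈ 44.9 mL/min
Patient B: CrCl = (140 − 52) × 51 / (72 × 4.1) × 0.85 = 4488.0 / 295.20 × 0.85 ≈ 12.9 mL/min
|44.9 − 12.9| = 32.0 mL/min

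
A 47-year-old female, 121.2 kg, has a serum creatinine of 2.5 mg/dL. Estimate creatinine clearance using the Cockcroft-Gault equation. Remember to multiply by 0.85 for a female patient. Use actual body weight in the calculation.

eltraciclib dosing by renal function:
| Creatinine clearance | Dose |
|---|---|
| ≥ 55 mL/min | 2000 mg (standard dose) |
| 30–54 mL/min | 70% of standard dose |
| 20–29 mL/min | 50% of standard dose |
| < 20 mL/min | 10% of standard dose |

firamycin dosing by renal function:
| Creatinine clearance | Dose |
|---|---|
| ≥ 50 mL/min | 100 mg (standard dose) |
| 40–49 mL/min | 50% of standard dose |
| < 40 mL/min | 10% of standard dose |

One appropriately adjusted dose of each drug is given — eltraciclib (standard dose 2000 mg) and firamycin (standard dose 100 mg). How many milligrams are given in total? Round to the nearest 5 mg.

1500 mg

CrCl = (140 − 47) × 121.2 / (72 × 2.5) × 0.85 = 11271.6 / 180.00 × 0.85 ≈ 53.2 mL/min
CrCl ≈ 53 mL/min.
eltraciclib: 30–54 mL/min → 70% of 2000 mg = 1400 mg.
firamycin: ≥ 50 mL/min → 100% of 100 mg = 100 mg.
Total = 1400 + 100 = 1500 mg.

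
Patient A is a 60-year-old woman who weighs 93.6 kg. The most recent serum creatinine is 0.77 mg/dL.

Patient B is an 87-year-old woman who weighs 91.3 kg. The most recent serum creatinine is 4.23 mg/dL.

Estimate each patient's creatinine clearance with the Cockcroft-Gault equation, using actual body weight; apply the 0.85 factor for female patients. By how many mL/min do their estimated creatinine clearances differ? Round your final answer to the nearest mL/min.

Patient A: CrCl = (140 − 60) × 93.6 / (72 × 0.77) × 0.85 = 7488.0 / 55.44 × 0.85 ≈ 114.8 mL/min
Patient B: CrCl = (140 − 87) × 91.3 / (72 × 4.23) × 0.85 = 4838.9 / 304.56 × 0.85 ≈ 13.5 mL/min
|114.8 − 13.5| = 101.3 mL/min

101 mL/min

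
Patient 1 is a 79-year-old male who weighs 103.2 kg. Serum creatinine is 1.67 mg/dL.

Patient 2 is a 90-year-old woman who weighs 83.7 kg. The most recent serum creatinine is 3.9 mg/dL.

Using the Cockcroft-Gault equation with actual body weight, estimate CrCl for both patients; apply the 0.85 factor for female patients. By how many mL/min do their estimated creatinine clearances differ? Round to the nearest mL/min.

Patient 1: CrCl = (140 − 79) × 103.2 / (72 × 1.67) = 6295.2 / 120.24 ≈ 52.4 mL/min
Patient 2: CrCl = (140 − 90) × 83.7 / (72 × 3.9) × 0.85 = 4185.0 / 280.80 × 0.85 ≈ 12.7 mL/min
|52.4 − 12.7| = 39.7 mL/min

40 mL/min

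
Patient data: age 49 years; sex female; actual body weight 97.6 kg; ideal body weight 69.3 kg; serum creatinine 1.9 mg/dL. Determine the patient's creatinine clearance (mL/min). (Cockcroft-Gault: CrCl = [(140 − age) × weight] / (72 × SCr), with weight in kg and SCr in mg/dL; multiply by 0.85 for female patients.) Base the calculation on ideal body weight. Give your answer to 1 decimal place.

39.2 mL/min

CrCl = (140 − 49) × 69.3 / (72 × 1.9) × 0.85 = 6306.3 / 136.80 × 0.85 ≈ 39.2 mL/min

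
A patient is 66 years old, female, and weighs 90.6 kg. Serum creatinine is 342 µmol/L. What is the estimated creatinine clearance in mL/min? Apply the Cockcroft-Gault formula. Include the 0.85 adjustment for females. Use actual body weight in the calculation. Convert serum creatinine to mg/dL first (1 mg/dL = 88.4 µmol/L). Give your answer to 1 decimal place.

20.5 mL/min

SCr = 342 / 88.4 = 3.869 mg/dL
CrCl = (140 − 66) × 90.6 / (72 × 3.869) × 0.85 = 6704.4 / 278.57 × 0.85 ≈ 20.5 mL/min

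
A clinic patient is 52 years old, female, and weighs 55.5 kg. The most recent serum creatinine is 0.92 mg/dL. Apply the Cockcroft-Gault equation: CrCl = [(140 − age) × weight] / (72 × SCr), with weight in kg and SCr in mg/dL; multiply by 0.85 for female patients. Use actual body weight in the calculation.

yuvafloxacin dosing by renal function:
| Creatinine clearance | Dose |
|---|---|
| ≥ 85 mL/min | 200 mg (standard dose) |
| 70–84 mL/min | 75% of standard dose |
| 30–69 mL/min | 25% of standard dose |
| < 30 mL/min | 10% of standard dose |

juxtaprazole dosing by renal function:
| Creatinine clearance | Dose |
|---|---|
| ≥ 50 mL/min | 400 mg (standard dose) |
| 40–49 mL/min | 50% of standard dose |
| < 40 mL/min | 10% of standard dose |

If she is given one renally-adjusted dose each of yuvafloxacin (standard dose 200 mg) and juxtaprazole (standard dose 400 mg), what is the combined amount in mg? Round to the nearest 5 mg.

CrCl = (140 − 52) × 55.5 / (72 × 0.92) × 0.85 = 4884.0 / 66.24 × 0.85 ≈ 62.7 mL/min
CrCl ≈ 63 mL/min.
yuvafloxacin: 30–69 mL/min → 25% of 200 mg = 50 mg.
juxtaprazole: ≥ 50 mL/min → 100% of 400 mg = 400 mg.
Total = 50 + 400 = 450 mg.

450 mg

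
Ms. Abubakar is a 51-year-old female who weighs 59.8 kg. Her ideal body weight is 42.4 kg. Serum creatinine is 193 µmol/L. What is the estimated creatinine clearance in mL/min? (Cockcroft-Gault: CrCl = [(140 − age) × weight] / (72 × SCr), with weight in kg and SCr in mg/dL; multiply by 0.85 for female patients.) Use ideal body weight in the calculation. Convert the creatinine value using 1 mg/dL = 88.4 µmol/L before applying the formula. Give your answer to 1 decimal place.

20.4 mL/min

SCr = 193 / 88.4 = 2.183 mg/dL
CrCl = (140 − 51) × 42.4 / (72 × 2.183) × 0.85 = 3773.6 / 157.18 × 0.85 ≈ 20.4 mL/min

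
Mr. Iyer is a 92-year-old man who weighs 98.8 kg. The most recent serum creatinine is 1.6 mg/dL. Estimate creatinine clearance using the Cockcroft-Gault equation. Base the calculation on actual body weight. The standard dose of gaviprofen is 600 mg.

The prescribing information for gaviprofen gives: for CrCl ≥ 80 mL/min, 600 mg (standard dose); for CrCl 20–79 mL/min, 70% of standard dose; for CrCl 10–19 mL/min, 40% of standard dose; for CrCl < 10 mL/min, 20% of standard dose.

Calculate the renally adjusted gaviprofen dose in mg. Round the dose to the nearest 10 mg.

420 mg

CrCl = (140 − 92) × 98.8 / (72 × 1.6) = 4742.4 / 115.20 ≈ 41.2 mL/min
CrCl ≈ 41 mL/min → bracket 20–79 mL/min.
70% of 600 mg = 420 mg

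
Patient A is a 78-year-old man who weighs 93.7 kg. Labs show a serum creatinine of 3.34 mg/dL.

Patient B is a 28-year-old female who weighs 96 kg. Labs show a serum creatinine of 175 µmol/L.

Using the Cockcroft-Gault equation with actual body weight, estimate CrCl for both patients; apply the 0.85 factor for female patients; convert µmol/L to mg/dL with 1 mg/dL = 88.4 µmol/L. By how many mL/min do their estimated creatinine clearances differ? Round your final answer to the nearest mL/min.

Patient A: CrCl = (140 − 78) × 93.7 / (72 × 3.34) = 5809.4 / 240.48 ≈ 24.2 mL/min
Patient B: SCr = 175 / 88.4 = 1.98 mg/dL
Patient B: CrCl = (140 − 28) × 96 / (72 × 1.98) × 0.85 = 10752.0 / 142.56 × 0.85 ≈ 64.1 mL/min
|24.2 − 64.1| = 39.9 mL/min

40 mL/min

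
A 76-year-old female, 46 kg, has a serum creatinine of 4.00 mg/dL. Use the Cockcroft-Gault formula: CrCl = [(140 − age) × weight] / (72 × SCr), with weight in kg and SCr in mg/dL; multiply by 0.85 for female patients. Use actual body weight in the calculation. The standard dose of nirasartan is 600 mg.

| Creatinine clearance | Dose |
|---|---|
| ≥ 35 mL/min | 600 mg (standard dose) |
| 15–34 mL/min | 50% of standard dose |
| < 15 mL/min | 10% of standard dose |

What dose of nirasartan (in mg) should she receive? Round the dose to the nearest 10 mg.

CrCl = (140 − 76) × 46 / (72 × 4) × 0.85 = 2944.0 / 288.00 × 0.85 ≈ 8.7 mL/min
CrCl ≈ 9 mL/min → bracket < 15 mL/min.
10% of 600 mg = 60 mg

60 mg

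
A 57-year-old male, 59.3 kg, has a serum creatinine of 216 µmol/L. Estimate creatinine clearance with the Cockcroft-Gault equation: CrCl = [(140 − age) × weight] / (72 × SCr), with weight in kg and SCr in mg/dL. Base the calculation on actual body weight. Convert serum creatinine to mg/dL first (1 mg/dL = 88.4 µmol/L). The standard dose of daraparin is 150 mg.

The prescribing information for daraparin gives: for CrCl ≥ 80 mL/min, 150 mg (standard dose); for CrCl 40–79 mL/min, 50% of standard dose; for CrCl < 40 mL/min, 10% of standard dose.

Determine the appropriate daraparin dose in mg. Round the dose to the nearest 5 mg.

15 mg

SCr = 216 / 88.4 = 2.443 mg/dL
CrCl = (140 − 57) × 59.3 / (72 × 2.443) = 4921.9 / 175.90 ≈ 28.0 mL/min
CrCl ≈ 28 mL/min → bracket < 40 mL/min.
10% of 150 mg = 15 mg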